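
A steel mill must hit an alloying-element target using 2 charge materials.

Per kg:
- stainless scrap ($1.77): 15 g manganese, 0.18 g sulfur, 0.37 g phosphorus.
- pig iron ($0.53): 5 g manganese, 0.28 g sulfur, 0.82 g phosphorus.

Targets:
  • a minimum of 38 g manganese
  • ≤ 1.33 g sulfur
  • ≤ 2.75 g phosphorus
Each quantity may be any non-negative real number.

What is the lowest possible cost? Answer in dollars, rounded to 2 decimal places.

Set it up as a linear program. Let x1 = kg of stainless scrap, x2 = kg of pig iron.
min 1.77x1 + 0.53x2 s.t.:
  15x1 + 5x2 ≥ 38   (manganese)
  0.18x1 + 0.28x2 ≤ 1.33   (sulfur)
  0.37x1 + 0.82x2 ≤ 2.75   (phosphorus)
  x1, x2 ≥ 0.
Both inputs are positive at the optimum. The manganese and phosphorus requirements are met with equality.
Optimal quantities: stainless scrap = 1.666 kg, pig iron = 2.602 kg.
Total cost: 1.77·1.666 + 0.53·2.602 = 4.3279.

$4.33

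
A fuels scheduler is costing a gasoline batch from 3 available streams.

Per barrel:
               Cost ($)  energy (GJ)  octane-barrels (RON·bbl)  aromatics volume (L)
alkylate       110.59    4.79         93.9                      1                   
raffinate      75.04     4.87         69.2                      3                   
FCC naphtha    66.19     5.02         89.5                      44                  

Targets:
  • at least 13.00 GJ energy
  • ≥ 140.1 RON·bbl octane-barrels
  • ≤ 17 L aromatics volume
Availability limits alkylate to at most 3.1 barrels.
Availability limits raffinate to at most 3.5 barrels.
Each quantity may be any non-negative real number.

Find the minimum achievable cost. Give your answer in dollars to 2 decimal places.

$197.86

Let x1 = barrels of alkylate, x2 = barrels of raffinate, x3 = barrels of FCC naphtha.
min 110.59x1 + 75.04x2 + 66.19x3 s.t.:
  4.79x1 + 4.87x2 + 5.02x3 ≥ 13   (energy)
  93.9x1 + 69.2x2 + 89.5x3 ≥ 140.1   (octane-barrels)
  1x1 + 3x2 + 44x3 ≤ 17   (aromatics volume)
  x1 ≤ 3.1
  x2 ≤ 3.5
  x1, x2, x3 ≥ 0.
The optimal basis is {raffinate, FCC naphtha}; alkylate drops out. The energy and aromatics volume requirements are met with equality.
That vertex is x2 = 2.4428, x3 = 0.21981.
Objective = 75.04·2.4428 + 66.19·0.21981 = 197.8569.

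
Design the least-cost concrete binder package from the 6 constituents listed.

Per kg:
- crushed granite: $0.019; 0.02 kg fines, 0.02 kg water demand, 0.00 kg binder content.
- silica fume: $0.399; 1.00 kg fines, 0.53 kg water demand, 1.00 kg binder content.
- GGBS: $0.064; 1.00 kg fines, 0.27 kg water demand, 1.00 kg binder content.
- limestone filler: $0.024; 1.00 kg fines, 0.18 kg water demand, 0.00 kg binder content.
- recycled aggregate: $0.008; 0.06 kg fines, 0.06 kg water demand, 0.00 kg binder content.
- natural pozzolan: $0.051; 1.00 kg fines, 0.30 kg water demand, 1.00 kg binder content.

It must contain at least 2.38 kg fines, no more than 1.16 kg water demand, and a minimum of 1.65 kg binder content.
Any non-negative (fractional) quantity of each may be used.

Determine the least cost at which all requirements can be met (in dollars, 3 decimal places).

Set it up as a linear program. Let x1 = kg of crushed granite, x2 = kg of silica fume, x3 = kg of GGBS, x4 = kg of limestone filler, x5 = kg of recycled aggregate, x6 = kg of natural pozzolan.
min 0.019x1 + 0.399x2 + 0.064x3 + 0.024x4 + 0.008x5 + 0.051x6 with:
  0.02x1 + 1x2 + 1x3 + 1x4 + 0.06x5 + 1x6 ≥ 2.38   (fines)
  0.02x1 + 0.53x2 + 0.27x3 + 0.18x4 + 0.06x5 + 0.3x6 ≤ 1.16   (water demand)
  1x2 + 1x3 + 1x6 ≥ 1.65   (binder content)
  x1, x2, x3, x4, x5, x6 ≥ 0.
The minimum-cost mix takes nothing from crushed granite, silica fume, GGBS, recycled aggregate — only limestone filler, natural pozzolan. Binding constraints: fines and binder content.
So limestone filler = 0.73 kg, natural pozzolan = 1.65 kg.
Hence cost = 0.024·0.73 + 0.051·1.65 = $0.10167.

$0.102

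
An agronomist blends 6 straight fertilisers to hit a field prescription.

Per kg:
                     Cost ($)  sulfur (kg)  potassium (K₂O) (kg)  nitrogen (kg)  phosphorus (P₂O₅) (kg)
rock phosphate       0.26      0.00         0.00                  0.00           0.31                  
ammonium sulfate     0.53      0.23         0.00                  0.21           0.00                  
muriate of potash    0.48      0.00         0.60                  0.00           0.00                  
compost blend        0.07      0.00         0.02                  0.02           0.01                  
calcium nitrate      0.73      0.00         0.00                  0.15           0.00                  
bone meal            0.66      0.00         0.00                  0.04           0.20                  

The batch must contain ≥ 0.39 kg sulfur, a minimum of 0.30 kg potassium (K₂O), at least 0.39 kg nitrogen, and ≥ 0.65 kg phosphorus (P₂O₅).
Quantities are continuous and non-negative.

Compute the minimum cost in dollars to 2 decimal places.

This is a linear program. Let x1 = kg of rock phosphate, x2 = kg of ammonium sulfate, x3 = kg of muriate of potash, x4 = kg of compost blend, x5 = kg of calcium nitrate, x6 = kg of bone meal.
Minimise 0.26x1 + 0.53x2 + 0.48x3 + 0.07x4 + 0.73x5 + 0.66x6 subject to:
  0.23x2 ≥ 0.39   (sulfur)
  0.6x3 + 0.02x4 ≥ 0.3   (potassium (K₂O))
  0.21x2 + 0.02x4 + 0.15x5 + 0.04x6 ≥ 0.39   (nitrogen)
  0.31x1 + 0.01x4 + 0.2x6 ≥ 0.65   (phosphorus (P₂O₅))
  x1, x2, x3, x4, x5, x6 ≥ 0.
The cheapest feasible vertex uses only rock phosphate, ammonium sulfate, muriate of potash, compost blend; calcium nitrate, bone meal are not used. There the sulfur, potassium (K₂O), nitrogen, phosphorus (P₂O₅) constraints are tight.
Optimal quantities: rock phosphate = 2.042 kg, ammonium sulfate = 1.696 kg, muriate of potash = 0.4435 kg, compost blend = 1.696 kg.
Cost = 0.26·2.042 + 0.53·1.696 + 0.48·0.4435 + 0.07·1.696 = 1.7614.

$1.76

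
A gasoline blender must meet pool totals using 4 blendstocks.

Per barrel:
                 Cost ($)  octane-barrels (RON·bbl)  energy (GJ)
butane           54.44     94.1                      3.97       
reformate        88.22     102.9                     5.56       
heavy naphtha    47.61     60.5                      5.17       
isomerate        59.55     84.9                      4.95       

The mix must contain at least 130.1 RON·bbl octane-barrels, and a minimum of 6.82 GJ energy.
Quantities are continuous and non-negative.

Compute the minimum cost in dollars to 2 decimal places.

$81.68

This is a linear program. Let x1 = barrels of butane, x2 = barrels of reformate, x3 = barrels of heavy naphtha, x4 = barrels of isomerate.
Minimize 54.44x1 + 88.22x2 + 47.61x3 + 59.55x4 subject to:
  94.1x1 + 102.9x2 + 60.5x3 + 84.9x4 ≥ 130.1   (octane-barrels)
  3.97x1 + 5.56x2 + 5.17x3 + 4.95x4 ≥ 6.82   (energy)
  x1, x2, x3, x4 ≥ 0.
At the optimum only butane, heavy naphtha are positive (reformate, isomerate = 0). There the octane-barrels and energy constraints are tight.
Optimal quantities: butane = 1.0556 barrels, heavy naphtha = 0.50856 barrels.
Hence cost = 54.44·1.0556 + 47.61·0.50856 = $81.6794.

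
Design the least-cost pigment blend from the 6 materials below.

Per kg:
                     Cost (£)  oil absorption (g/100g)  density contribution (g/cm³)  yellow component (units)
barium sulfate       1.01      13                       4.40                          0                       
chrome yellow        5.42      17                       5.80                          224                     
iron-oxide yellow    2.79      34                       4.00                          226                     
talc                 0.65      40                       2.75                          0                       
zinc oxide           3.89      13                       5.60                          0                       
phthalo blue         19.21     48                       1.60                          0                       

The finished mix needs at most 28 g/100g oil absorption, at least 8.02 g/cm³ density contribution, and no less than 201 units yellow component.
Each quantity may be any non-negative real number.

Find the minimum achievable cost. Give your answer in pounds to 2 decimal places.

£5.06

Let x1 = kg of barium sulfate, x2 = kg of chrome yellow, x3 = kg of iron-oxide yellow, x4 = kg of talc, x5 = kg of zinc oxide, x6 = kg of phthalo blue.
Minimize 1.01x1 + 5.42x2 + 2.79x3 + 0.65x4 + 3.89x5 + 19.21x6 with:
  13x1 + 17x2 + 34x3 + 40x4 + 13x5 + 48x6 ≤ 28   (oil absorption)
  4.4x1 + 5.8x2 + 4x3 + 2.75x4 + 5.6x5 + 1.6x6 ≥ 8.02   (density contribution)
  224x2 + 226x3 ≥ 201   (yellow component)
  x1, x2, x3, x4, x5, x6 ≥ 0.
The minimum-cost mix takes nothing from talc, zinc oxide, phthalo blue — only barium sulfate, chrome yellow, iron-oxide yellow. The oil absorption, density contribution, yellow component requirements are met with equality.
That vertex is x1 = 0.7234, x2 = 0.6972, x3 = 0.1983.
Hence cost = 1.01·0.7234 + 5.42·0.6972 + 2.79·0.1983 = £5.0627.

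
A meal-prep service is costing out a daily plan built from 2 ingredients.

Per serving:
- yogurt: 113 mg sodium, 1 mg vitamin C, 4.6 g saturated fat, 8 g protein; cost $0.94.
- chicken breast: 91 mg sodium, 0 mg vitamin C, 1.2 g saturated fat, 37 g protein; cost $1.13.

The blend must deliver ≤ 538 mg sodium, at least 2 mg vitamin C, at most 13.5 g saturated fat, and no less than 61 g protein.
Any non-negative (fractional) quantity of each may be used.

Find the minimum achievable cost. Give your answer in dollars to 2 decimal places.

$3.25

Treat it as an LP. Let x1 = servings of yogurt, x2 = servings of chicken breast.
min 0.94x1 + 1.13x2 s.t.:
  113x1 + 91x2 ≤ 538   (sodium)
  1x1 ≥ 2   (vitamin C)
  4.6x1 + 1.2x2 ≤ 13.5   (saturated fat)
  8x1 + 37x2 ≥ 61   (protein)
  x1, x2 ≥ 0.
Both inputs are positive at the optimum. Binding constraints: vitamin C and protein.
So yogurt = 2 servings, chicken breast = 1.216 servings.
Objective = 0.94·2 + 1.13·1.216 = 3.2541.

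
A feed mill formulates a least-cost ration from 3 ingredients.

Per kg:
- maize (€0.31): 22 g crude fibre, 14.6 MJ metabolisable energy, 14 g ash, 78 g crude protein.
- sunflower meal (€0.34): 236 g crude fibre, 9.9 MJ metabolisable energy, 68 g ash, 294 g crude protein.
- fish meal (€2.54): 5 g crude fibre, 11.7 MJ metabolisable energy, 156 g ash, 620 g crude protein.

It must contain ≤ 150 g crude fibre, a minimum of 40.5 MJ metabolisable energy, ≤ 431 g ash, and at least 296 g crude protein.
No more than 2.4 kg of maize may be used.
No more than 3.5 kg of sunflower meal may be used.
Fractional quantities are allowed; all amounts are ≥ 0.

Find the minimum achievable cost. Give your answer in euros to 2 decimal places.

This is a linear program. Let x1 = kg of maize, x2 = kg of sunflower meal, x3 = kg of fish meal.
Minimize 0.31x1 + 0.34x2 + 2.54x3 s.t.:
  22x1 + 236x2 + 5x3 ≤ 150   (crude fibre)
  14.6x1 + 9.9x2 + 11.7x3 ≥ 40.5   (metabolisable energy)
  14x1 + 68x2 + 156x3 ≤ 431   (ash)
  78x1 + 294x2 + 620x3 ≥ 296   (crude protein)
  x1 ≤ 2.4
  x2 ≤ 3.5
  x1, x2, x3 ≥ 0.
The optimal mix uses every input. The crude fibre, metabolisable energy, the maize cap requirements are met with equality.
Solving gives x1 = 2.4, x2 = 0.4093, x3 = 0.1203.
Objective = 0.31·2.4 + 0.34·0.4093 + 2.54·0.1203 = 1.1887.

€1.19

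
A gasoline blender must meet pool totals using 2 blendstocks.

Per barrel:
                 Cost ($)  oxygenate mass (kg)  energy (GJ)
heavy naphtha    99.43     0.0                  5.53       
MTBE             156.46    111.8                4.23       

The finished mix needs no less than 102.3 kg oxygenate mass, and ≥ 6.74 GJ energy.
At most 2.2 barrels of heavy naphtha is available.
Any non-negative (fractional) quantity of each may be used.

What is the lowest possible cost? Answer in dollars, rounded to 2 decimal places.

$194.76

Let x1 = barrels of heavy naphtha, x2 = barrels of MTBE.
Minimize 99.43x1 + 156.46x2 subject to:
  111.8x2 ≥ 102.3   (oxygenate mass)
  5.53x1 + 4.23x2 ≥ 6.74   (energy)
  x1 ≤ 2.2
  x1, x2 ≥ 0.
Both inputs are positive at the optimum. The oxygenate mass and energy requirements are met with equality.
Optimal quantities: heavy naphtha = 0.5189 barrels, MTBE = 0.915 barrels.
Total cost: 99.43·0.5189 + 156.46·0.915 = 194.7551.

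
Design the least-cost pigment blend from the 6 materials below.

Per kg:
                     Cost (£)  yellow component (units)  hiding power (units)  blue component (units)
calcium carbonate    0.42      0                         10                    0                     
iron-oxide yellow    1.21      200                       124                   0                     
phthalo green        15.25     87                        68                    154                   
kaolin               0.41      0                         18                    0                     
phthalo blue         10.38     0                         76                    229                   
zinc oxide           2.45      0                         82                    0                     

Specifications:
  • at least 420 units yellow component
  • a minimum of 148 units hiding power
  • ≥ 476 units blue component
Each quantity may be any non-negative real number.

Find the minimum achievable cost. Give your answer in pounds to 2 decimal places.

Set it up as a linear program. Let x1 = kg of calcium carbonate, x2 = kg of iron-oxide yellow, x3 = kg of phthalo green, x4 = kg of kaolin, x5 = kg of phthalo blue, x6 = kg of zinc oxide.
min 0.42x1 + 1.21x2 + 15.25x3 + 0.41x4 + 10.38x5 + 2.45x6 s.t.:
  200x2 + 87x3 ≥ 420   (yellow component)
  10x1 + 124x2 + 68x3 + 18x4 + 76x5 + 82x6 ≥ 148   (hiding power)
  154x3 + 229x5 ≥ 476   (blue component)
  x1, x2, x3, x4, x5, x6 ≥ 0.
The optimal basis is {iron-oxide yellow, phthalo blue}; calcium carbonate, phthalo green, kaolin, zinc oxide drop out. There the yellow component and blue component constraints are tight.
Solving gives x2 = 2.1, x5 = 2.079.
Hence cost = 1.21·2.1 + 10.38·2.079 = £24.1210.

£24.12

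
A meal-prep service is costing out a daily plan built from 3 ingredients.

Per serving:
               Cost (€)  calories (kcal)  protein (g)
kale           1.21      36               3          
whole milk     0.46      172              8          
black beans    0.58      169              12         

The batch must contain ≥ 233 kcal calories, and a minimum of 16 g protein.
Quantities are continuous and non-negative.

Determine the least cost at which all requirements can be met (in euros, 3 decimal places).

Treat it as an LP. Let x1 = servings of kale, x2 = servings of whole milk, x3 = servings of black beans.
min 1.21x1 + 0.46x2 + 0.58x3 subject to:
  36x1 + 172x2 + 169x3 ≥ 233   (calories)
  3x1 + 8x2 + 12x3 ≥ 16   (protein)
  x1, x2, x3 ≥ 0.
The minimum-cost mix takes nothing from kale — only whole milk, black beans. The calories and protein requirements are met with equality.
That vertex is x2 = 0.1292, x3 = 1.247.
Objective = 0.46·0.1292 + 0.58·1.247 = 0.78269.

€0.783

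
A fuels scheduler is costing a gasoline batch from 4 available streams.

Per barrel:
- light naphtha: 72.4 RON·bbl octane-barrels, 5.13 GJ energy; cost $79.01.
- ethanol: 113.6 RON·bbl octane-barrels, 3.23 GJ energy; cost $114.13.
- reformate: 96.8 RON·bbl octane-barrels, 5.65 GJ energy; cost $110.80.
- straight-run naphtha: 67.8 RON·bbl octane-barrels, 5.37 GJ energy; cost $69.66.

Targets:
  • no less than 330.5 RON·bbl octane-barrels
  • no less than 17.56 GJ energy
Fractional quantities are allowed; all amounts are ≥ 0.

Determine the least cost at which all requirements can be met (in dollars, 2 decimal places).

$335.70

Let x1 = barrels of light naphtha, x2 = barrels of ethanol, x3 = barrels of reformate, x4 = barrels of straight-run naphtha.
Minimise 79.01x1 + 114.13x2 + 110.8x3 + 69.66x4 s.t.:
  72.4x1 + 113.6x2 + 96.8x3 + 67.8x4 ≥ 330.5   (octane-barrels)
  5.13x1 + 3.23x2 + 5.65x3 + 5.37x4 ≥ 17.56   (energy)
  x1, x2, x3, x4 ≥ 0.
The optimal basis is {ethanol, straight-run naphtha}; light naphtha, reformate drop out. Binding constraints: octane-barrels and energy.
That vertex is x2 = 1.494, x4 = 2.3714.
Total cost: 114.13·1.494 + 69.66·2.3714 = 335.7019.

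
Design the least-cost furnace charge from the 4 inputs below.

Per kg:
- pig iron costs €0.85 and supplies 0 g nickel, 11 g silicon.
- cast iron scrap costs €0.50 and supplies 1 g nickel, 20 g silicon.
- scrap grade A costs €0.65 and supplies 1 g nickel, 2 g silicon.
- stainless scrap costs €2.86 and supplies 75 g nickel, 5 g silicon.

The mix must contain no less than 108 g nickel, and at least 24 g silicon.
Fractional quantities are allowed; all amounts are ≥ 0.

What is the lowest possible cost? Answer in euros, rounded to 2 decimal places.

Treat it as an LP. Let x1 = kg of pig iron, x2 = kg of cast iron scrap, x3 = kg of scrap grade A, x4 = kg of stainless scrap.
Minimise 0.85x1 + 0.5x2 + 0.65x3 + 2.86x4 subject to:
  1x2 + 1x3 + 75x4 ≥ 108   (nickel)
  11x1 + 20x2 + 2x3 + 5x4 ≥ 24   (silicon)
  x1, x2, x3, x4 ≥ 0.
The minimum-cost mix takes nothing from pig iron, scrap grade A — only cast iron scrap, stainless scrap. Binding constraints: nickel and silicon.
So cast iron scrap = 0.8428 kg, stainless scrap = 1.429 kg.
Objective = 0.5·0.8428 + 2.86·1.429 = 4.5083.

€4.51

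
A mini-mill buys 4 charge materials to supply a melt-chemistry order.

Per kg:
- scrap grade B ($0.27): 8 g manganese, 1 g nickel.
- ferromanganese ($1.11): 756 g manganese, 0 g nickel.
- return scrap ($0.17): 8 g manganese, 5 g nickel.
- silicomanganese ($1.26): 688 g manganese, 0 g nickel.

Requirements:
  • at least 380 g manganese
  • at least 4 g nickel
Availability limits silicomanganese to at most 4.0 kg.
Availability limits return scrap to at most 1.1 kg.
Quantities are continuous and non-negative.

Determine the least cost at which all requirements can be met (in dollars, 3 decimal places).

Let x1 = kg of scrap grade B, x2 = kg of ferromanganese, x3 = kg of return scrap, x4 = kg of silicomanganese.
min 0.27x1 + 1.11x2 + 0.17x3 + 1.26x4 with:
  8x1 + 756x2 + 8x3 + 688x4 ≥ 380   (manganese)
  1x1 + 5x3 ≥ 4   (nickel)
  x4 ≤ 4
  x3 ≤ 1.1
  x1, x2, x3, x4 ≥ 0.
At the optimum only ferromanganese, return scrap are positive (scrap grade B, silicomanganese = 0). The manganese and nickel requirements are met with equality.
Optimal quantities: ferromanganese = 0.4942 kg, return scrap = 0.8 kg.
Total cost: 1.11·0.4942 + 0.17·0.8 = 0.68456.

$0.685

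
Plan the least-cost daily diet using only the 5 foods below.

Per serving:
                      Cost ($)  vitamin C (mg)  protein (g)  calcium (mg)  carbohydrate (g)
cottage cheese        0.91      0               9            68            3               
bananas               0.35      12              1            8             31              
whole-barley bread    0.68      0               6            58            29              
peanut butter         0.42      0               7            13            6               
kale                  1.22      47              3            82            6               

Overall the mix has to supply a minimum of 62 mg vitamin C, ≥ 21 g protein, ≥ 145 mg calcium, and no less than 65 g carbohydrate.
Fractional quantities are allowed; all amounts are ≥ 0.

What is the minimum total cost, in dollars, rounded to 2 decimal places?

Let x1 = servings of cottage cheese, x2 = servings of bananas, x3 = servings of whole-barley bread, x4 = servings of peanut butter, x5 = servings of kale.
Minimize 0.91x1 + 0.35x2 + 0.68x3 + 0.42x4 + 1.22x5 with:
  12x2 + 47x5 ≥ 62   (vitamin C)
  9x1 + 1x2 + 6x3 + 7x4 + 3x5 ≥ 21   (protein)
  68x1 + 8x2 + 58x3 + 13x4 + 82x5 ≥ 145   (calcium)
  3x1 + 31x2 + 29x3 + 6x4 + 6x5 ≥ 65   (carbohydrate)
  x1, x2, x3, x4, x5 ≥ 0.
The optimal basis is {bananas, whole-barley bread, peanut butter, kale}; cottage cheese drops out. Binding constraints: vitamin C, protein, calcium, carbohydrate.
That vertex is x2 = 1.1044, x3 = 0.42567, x4 = 2.0329, x5 = 1.0372.
Total cost: 0.35·1.1044 + 0.68·0.42567 + 0.42·2.0329 + 1.22·1.0372 = 2.7952.

$2.80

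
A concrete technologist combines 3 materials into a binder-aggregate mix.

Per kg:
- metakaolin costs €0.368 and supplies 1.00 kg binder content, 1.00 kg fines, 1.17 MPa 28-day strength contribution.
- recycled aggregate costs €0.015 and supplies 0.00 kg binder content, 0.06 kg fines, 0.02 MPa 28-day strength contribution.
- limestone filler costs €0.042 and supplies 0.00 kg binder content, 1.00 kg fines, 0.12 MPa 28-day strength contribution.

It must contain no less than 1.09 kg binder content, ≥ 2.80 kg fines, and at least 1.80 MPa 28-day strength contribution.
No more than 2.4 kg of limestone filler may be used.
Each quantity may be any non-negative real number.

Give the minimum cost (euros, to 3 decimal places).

Let x1 = kg of metakaolin, x2 = kg of recycled aggregate, x3 = kg of limestone filler.
min 0.368x1 + 0.015x2 + 0.042x3 s.t.:
  1x1 ≥ 1.09   (binder content)
  1x1 + 0.06x2 + 1x3 ≥ 2.8   (fines)
  1.17x1 + 0.02x2 + 0.12x3 ≥ 1.8   (28-day strength contribution)
  x3 ≤ 2.4
  x1, x2, x3 ≥ 0.
The optimal basis is {metakaolin, limestone filler}; recycled aggregate drops out. The fines and 28-day strength contribution requirements are met with equality.
Optimal quantities: metakaolin = 1.394 kg, limestone filler = 1.406 kg.
Total cost: 0.368·1.394 + 0.042·1.406 = 0.57204.

€0.572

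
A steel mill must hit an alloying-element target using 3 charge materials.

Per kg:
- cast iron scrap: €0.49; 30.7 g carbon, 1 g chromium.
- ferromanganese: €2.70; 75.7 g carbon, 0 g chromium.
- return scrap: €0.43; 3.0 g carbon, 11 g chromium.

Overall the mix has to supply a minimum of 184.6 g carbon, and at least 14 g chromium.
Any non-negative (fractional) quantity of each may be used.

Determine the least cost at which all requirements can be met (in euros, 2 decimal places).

€3.23

Treat it as an LP. Let x1 = kg of cast iron scrap, x2 = kg of ferromanganese, x3 = kg of return scrap.
Minimize 0.49x1 + 2.7x2 + 0.43x3 s.t.:
  30.7x1 + 75.7x2 + 3x3 ≥ 184.6   (carbon)
  1x1 + 11x3 ≥ 14   (chromium)
  x1, x2, x3 ≥ 0.
The cheapest feasible vertex uses only cast iron scrap, return scrap; ferromanganese is not used. Binding constraints: carbon and chromium.
Solving gives x1 = 5.941, x3 = 0.7326.
Objective = 0.49·5.941 + 0.43·0.7326 = 3.2261.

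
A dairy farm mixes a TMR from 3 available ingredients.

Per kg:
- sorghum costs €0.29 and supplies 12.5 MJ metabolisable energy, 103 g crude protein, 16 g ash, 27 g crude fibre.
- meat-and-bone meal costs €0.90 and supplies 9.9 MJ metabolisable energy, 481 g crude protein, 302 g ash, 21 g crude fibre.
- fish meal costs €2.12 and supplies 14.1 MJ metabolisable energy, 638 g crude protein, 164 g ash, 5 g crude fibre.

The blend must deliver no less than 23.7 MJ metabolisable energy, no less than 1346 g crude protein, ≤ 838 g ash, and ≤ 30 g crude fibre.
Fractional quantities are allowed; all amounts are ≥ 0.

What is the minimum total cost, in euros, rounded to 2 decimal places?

This is a linear program. Let x1 = kg of sorghum, x2 = kg of meat-and-bone meal, x3 = kg of fish meal.
Minimise 0.29x1 + 0.9x2 + 2.12x3 s.t.:
  12.5x1 + 9.9x2 + 14.1x3 ≥ 23.7   (metabolisable energy)
  103x1 + 481x2 + 638x3 ≥ 1346   (crude protein)
  16x1 + 302x2 + 164x3 ≤ 838   (ash)
  27x1 + 21x2 + 5x3 ≤ 30   (crude fibre)
  x1, x2, x3 ≥ 0.
The minimum-cost mix takes nothing from sorghum — only meat-and-bone meal, fish meal. The crude protein and crude fibre requirements are met with equality.
Solving gives x2 = 1.1289, x3 = 1.2586.
Cost = 0.9·1.1289 + 2.12·1.2586 = 3.6842.

€3.68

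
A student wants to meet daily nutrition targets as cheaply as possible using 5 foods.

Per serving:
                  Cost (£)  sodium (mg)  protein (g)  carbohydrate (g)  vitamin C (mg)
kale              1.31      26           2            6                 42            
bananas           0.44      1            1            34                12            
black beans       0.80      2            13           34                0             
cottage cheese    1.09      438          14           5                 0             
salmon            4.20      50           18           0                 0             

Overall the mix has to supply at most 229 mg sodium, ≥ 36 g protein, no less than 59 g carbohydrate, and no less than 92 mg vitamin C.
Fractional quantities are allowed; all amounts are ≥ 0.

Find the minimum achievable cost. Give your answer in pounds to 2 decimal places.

£4.82

This is a linear program. Let x1 = servings of kale, x2 = servings of bananas, x3 = servings of black beans, x4 = servings of cottage cheese, x5 = servings of salmon.
Minimize 1.31x1 + 0.44x2 + 0.8x3 + 1.09x4 + 4.2x5 s.t.:
  26x1 + 1x2 + 2x3 + 438x4 + 50x5 ≤ 229   (sodium)
  2x1 + 1x2 + 13x3 + 14x4 + 18x5 ≥ 36   (protein)
  6x1 + 34x2 + 34x3 + 5x4 ≥ 59   (carbohydrate)
  42x1 + 12x2 ≥ 92   (vitamin C)
  x1, x2, x3, x4, x5 ≥ 0.
The optimal basis is {kale, black beans}; bananas, cottage cheese, salmon drop out. There the protein and vitamin C constraints are tight.
Solving gives x1 = 2.1905, x3 = 2.4322.
Cost = 1.31·2.1905 + 0.8·2.4322 = 4.8153.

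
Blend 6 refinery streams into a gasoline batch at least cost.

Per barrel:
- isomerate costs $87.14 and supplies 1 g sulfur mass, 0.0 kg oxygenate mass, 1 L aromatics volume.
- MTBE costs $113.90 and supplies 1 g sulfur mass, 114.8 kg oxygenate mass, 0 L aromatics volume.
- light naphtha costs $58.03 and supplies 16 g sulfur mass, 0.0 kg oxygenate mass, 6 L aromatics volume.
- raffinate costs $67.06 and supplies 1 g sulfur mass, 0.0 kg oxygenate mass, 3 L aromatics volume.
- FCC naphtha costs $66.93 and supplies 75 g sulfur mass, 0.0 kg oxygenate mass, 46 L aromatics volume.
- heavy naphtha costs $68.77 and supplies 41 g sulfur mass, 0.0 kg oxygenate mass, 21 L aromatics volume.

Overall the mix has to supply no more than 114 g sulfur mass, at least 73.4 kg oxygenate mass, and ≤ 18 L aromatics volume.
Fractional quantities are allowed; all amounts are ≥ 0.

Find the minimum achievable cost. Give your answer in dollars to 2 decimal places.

Let x1 = barrels of isomerate, x2 = barrels of MTBE, x3 = barrels of light naphtha, x4 = barrels of raffinate, x5 = barrels of FCC naphtha, x6 = barrels of heavy naphtha.
Minimise 87.14x1 + 113.9x2 + 58.03x3 + 67.06x4 + 66.93x5 + 68.77x6 subject to:
  1x1 + 1x2 + 16x3 + 1x4 + 75x5 + 41x6 ≤ 114   (sulfur mass)
  114.8x2 ≥ 73.4   (oxygenate mass)
  1x1 + 6x3 + 3x4 + 46x5 + 21x6 ≤ 18   (aromatics volume)
  x1, x2, x3, x4, x5, x6 ≥ 0.
The optimal basis is {MTBE}; isomerate, light naphtha, raffinate, FCC naphtha, heavy naphtha drop out. Binding constraint: oxygenate mass.
Optimal quantities: MTBE = 0.63937 barrels.
Objective = 113.9·0.63937 = 72.8242.

$72.82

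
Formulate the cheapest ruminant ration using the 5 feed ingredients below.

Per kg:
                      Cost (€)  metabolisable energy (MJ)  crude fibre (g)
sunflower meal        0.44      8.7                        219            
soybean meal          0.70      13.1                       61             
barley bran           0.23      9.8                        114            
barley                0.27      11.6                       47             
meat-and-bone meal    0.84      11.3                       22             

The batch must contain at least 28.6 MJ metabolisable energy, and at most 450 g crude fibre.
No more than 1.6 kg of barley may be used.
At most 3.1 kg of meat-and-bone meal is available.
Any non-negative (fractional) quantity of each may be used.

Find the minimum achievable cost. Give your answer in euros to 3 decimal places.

Treat it as an LP. Let x1 = kg of sunflower meal, x2 = kg of soybean meal, x3 = kg of barley bran, x4 = kg of barley, x5 = kg of meat-and-bone meal.
Minimise 0.44x1 + 0.7x2 + 0.23x3 + 0.27x4 + 0.84x5 subject to:
  8.7x1 + 13.1x2 + 9.8x3 + 11.6x4 + 11.3x5 ≥ 28.6   (metabolisable energy)
  219x1 + 61x2 + 114x3 + 47x4 + 22x5 ≤ 450   (crude fibre)
  x4 ≤ 1.6
  x5 ≤ 3.1
  x1, x2, x3, x4, x5 ≥ 0.
The minimum-cost mix takes nothing from sunflower meal, soybean meal, meat-and-bone meal — only barley bran, barley. The metabolisable energy and the barley cap requirements are met with equality.
So barley bran = 1.024 kg, barley = 1.6 kg.
Cost = 0.23·1.024 + 0.27·1.6 = 0.66752.

€0.668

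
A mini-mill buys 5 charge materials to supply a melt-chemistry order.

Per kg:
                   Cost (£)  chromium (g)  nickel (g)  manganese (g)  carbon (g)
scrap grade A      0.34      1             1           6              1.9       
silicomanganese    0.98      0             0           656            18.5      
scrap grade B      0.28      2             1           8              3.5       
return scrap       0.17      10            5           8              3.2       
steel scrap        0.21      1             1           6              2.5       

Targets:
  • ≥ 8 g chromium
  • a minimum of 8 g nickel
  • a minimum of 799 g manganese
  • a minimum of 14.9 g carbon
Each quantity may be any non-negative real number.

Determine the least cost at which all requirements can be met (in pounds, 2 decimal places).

£1.45

Let x1 = kg of scrap grade A, x2 = kg of silicomanganese, x3 = kg of scrap grade B, x4 = kg of return scrap, x5 = kg of steel scrap.
Minimize 0.34x1 + 0.98x2 + 0.28x3 + 0.17x4 + 0.21x5 subject to:
  1x1 + 2x3 + 10x4 + 1x5 ≥ 8   (chromium)
  1x1 + 1x3 + 5x4 + 1x5 ≥ 8   (nickel)
  6x1 + 656x2 + 8x3 + 8x4 + 6x5 ≥ 799   (manganese)
  1.9x1 + 18.5x2 + 3.5x3 + 3.2x4 + 2.5x5 ≥ 14.9   (carbon)
  x1, x2, x3, x4, x5 ≥ 0.
At the optimum only silicomanganese, return scrap are positive (scrap grade A, scrap grade B, steel scrap = 0). There the nickel and manganese constraints are tight.
So silicomanganese = 1.198 kg, return scrap = 1.6 kg.
Hence cost = 0.98·1.198 + 0.17·1.6 = £1.4460.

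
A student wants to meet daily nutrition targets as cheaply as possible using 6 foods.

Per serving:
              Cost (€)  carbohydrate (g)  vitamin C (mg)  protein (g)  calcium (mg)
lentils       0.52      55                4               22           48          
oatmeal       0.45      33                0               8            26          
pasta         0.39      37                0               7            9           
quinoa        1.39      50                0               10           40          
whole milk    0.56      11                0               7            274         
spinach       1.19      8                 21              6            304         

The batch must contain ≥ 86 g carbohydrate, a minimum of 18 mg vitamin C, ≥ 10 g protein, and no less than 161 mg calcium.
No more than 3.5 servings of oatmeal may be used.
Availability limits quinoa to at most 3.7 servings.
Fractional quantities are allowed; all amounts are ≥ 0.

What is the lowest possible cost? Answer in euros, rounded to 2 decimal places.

Let x1 = servings of lentils, x2 = servings of oatmeal, x3 = servings of pasta, x4 = servings of quinoa, x5 = servings of whole milk, x6 = servings of spinach.
Minimize 0.52x1 + 0.45x2 + 0.39x3 + 1.39x4 + 0.56x5 + 1.19x6 with:
  55x1 + 33x2 + 37x3 + 50x4 + 11x5 + 8x6 ≥ 86   (carbohydrate)
  4x1 + 21x6 ≥ 18   (vitamin C)
  22x1 + 8x2 + 7x3 + 10x4 + 7x5 + 6x6 ≥ 10   (protein)
  48x1 + 26x2 + 9x3 + 40x4 + 274x5 + 304x6 ≥ 161   (calcium)
  x2 ≤ 3.5
  x4 ≤ 3.7
  x1, x2, x3, x4, x5, x6 ≥ 0.
The cheapest feasible vertex uses only lentils, spinach; oatmeal, pasta, quinoa, whole milk are not used. There the carbohydrate and vitamin C constraints are tight.
So lentils = 1.48 servings, spinach = 0.5752 servings.
Hence cost = 0.52·1.48 + 1.19·0.5752 = €1.4541.

€1.45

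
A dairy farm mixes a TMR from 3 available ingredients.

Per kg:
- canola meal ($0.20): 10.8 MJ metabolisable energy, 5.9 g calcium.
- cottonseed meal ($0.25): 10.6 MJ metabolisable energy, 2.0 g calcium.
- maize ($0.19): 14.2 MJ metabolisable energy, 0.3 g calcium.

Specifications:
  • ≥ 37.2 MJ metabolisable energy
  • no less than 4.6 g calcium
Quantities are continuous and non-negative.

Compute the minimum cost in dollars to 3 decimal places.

$0.535

Treat it as an LP. Let x1 = kg of canola meal, x2 = kg of cottonseed meal, x3 = kg of maize.
Minimise 0.2x1 + 0.25x2 + 0.19x3 with:
  10.8x1 + 10.6x2 + 14.2x3 ≥ 37.2   (metabolisable energy)
  5.9x1 + 2x2 + 0.3x3 ≥ 4.6   (calcium)
  x1, x2, x3 ≥ 0.
The minimum-cost mix takes nothing from cottonseed meal — only canola meal, maize. Binding constraints: metabolisable energy and calcium.
Optimal quantities: canola meal = 0.6725 kg, maize = 2.108 kg.
Total cost: 0.2·0.6725 + 0.19·2.108 = 0.53502.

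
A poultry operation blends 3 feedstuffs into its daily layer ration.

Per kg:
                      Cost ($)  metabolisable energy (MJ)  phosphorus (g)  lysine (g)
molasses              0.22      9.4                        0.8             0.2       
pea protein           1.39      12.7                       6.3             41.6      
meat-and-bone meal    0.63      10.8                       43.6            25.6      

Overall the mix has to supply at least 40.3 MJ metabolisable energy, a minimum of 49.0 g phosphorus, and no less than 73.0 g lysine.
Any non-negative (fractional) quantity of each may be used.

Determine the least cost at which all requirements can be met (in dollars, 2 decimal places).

$2.02

This is a linear program. Let x1 = kg of molasses, x2 = kg of pea protein, x3 = kg of meat-and-bone meal.
Minimize 0.22x1 + 1.39x2 + 0.63x3 s.t.:
  9.4x1 + 12.7x2 + 10.8x3 ≥ 40.3   (metabolisable energy)
  0.8x1 + 6.3x2 + 43.6x3 ≥ 49   (phosphorus)
  0.2x1 + 41.6x2 + 25.6x3 ≥ 73   (lysine)
  x1, x2, x3 ≥ 0.
The cheapest feasible vertex uses only molasses, meat-and-bone meal; pea protein is not used. The metabolisable energy and lysine requirements are met with equality.
Optimal quantities: molasses = 1.02 kg, meat-and-bone meal = 2.844 kg.
Cost = 0.22·1.02 + 0.63·2.844 = 2.0161.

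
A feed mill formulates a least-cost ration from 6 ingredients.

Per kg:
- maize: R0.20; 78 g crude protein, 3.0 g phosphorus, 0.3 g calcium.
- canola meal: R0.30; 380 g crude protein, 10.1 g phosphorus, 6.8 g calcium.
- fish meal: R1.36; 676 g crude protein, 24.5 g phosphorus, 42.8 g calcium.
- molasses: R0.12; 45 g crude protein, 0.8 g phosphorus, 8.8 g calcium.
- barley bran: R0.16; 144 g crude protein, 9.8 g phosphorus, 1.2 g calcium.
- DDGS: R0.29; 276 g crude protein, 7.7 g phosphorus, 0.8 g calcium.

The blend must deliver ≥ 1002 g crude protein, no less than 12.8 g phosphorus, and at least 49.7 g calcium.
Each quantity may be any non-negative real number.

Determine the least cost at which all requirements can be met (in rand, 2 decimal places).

R1.13

Let x1 = kg of maize, x2 = kg of canola meal, x3 = kg of fish meal, x4 = kg of molasses, x5 = kg of barley bran, x6 = kg of DDGS.
min 0.2x1 + 0.3x2 + 1.36x3 + 0.12x4 + 0.16x5 + 0.29x6 s.t.:
  78x1 + 380x2 + 676x3 + 45x4 + 144x5 + 276x6 ≥ 1002   (crude protein)
  3x1 + 10.1x2 + 24.5x3 + 0.8x4 + 9.8x5 + 7.7x6 ≥ 12.8   (phosphorus)
  0.3x1 + 6.8x2 + 42.8x3 + 8.8x4 + 1.2x5 + 0.8x6 ≥ 49.7   (calcium)
  x1, x2, x3, x4, x5, x6 ≥ 0.
The minimum-cost mix takes nothing from maize, fish meal, barley bran, DDGS — only canola meal, molasses. There the crude protein and calcium constraints are tight.
Optimal quantities: canola meal = 2.166 kg, molasses = 3.974 kg.
Total cost: 0.3·2.166 + 0.12·3.974 = 1.1267.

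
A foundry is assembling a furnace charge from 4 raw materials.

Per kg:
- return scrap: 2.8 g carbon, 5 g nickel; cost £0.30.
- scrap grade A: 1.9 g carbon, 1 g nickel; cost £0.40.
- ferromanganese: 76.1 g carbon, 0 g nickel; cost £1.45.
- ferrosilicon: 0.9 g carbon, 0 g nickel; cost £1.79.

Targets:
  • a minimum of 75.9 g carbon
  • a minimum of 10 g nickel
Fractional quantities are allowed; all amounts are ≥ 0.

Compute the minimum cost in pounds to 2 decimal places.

Let x1 = kg of return scrap, x2 = kg of scrap grade A, x3 = kg of ferromanganese, x4 = kg of ferrosilicon.
Minimise 0.3x1 + 0.4x2 + 1.45x3 + 1.79x4 s.t.:
  2.8x1 + 1.9x2 + 76.1x3 + 0.9x4 ≥ 75.9   (carbon)
  5x1 + 1x2 ≥ 10   (nickel)
  x1, x2, x3, x4 ≥ 0.
The cheapest feasible vertex uses only return scrap, ferromanganese; scrap grade A, ferrosilicon are not used. There the carbon and nickel constraints are tight.
Solving gives x1 = 2, x3 = 0.9238.
Hence cost = 0.3·2 + 1.45·0.9238 = £1.9395.

£1.94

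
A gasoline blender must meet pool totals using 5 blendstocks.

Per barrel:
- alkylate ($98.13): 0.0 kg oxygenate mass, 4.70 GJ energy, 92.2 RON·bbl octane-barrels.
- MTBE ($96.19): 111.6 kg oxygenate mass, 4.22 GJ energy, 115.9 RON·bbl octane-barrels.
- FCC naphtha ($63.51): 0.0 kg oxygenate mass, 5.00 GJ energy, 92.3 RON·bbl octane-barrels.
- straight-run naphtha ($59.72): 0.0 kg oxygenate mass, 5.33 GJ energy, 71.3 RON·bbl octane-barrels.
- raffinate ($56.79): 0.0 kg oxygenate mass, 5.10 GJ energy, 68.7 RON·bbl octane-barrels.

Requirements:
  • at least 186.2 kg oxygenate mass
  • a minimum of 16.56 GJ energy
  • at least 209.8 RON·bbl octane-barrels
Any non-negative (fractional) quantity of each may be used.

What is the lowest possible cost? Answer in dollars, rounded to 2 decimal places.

$266.49

Let x1 = barrels of alkylate, x2 = barrels of MTBE, x3 = barrels of FCC naphtha, x4 = barrels of straight-run naphtha, x5 = barrels of raffinate.
Minimize 98.13x1 + 96.19x2 + 63.51x3 + 59.72x4 + 56.79x5 s.t.:
  111.6x2 ≥ 186.2   (oxygenate mass)
  4.7x1 + 4.22x2 + 5x3 + 5.33x4 + 5.1x5 ≥ 16.56   (energy)
  92.2x1 + 115.9x2 + 92.3x3 + 71.3x4 + 68.7x5 ≥ 209.8   (octane-barrels)
  x1, x2, x3, x4, x5 ≥ 0.
The cheapest feasible vertex uses only MTBE, raffinate; alkylate, FCC naphtha, straight-run naphtha are not used. There the oxygenate mass and energy constraints are tight.
Optimal quantities: MTBE = 1.6685 barrels, raffinate = 1.8665 barrels.
Hence cost = 96.19·1.6685 + 56.79·1.8665 = $266.4916.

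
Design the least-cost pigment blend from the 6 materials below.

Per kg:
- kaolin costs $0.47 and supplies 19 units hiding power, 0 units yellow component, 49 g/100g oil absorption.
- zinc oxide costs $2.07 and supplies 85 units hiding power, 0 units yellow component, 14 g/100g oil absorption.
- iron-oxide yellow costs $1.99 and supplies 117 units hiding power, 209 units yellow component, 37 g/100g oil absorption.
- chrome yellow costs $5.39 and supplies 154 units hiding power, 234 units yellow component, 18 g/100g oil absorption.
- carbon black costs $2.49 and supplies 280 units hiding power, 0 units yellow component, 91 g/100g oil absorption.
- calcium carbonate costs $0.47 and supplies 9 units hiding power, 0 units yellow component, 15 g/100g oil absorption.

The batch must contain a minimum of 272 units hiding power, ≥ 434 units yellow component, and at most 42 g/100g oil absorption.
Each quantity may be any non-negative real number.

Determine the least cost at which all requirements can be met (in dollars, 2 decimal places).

$8.83

This is a linear program. Let x1 = kg of kaolin, x2 = kg of zinc oxide, x3 = kg of iron-oxide yellow, x4 = kg of chrome yellow, x5 = kg of carbon black, x6 = kg of calcium carbonate.
Minimize 0.47x1 + 2.07x2 + 1.99x3 + 5.39x4 + 2.49x5 + 0.47x6 subject to:
  19x1 + 85x2 + 117x3 + 154x4 + 280x5 + 9x6 ≥ 272   (hiding power)
  209x3 + 234x4 ≥ 434   (yellow component)
  49x1 + 14x2 + 37x3 + 18x4 + 91x5 + 15x6 ≤ 42   (oil absorption)
  x1, x2, x3, x4, x5, x6 ≥ 0.
The optimal basis is {iron-oxide yellow, chrome yellow}; kaolin, zinc oxide, carbon black, calcium carbonate drop out. The yellow component and oil absorption requirements are met with equality.
That vertex is x3 = 0.4118, x4 = 1.487.
Objective = 1.99·0.4118 + 5.39·1.487 = 8.8344.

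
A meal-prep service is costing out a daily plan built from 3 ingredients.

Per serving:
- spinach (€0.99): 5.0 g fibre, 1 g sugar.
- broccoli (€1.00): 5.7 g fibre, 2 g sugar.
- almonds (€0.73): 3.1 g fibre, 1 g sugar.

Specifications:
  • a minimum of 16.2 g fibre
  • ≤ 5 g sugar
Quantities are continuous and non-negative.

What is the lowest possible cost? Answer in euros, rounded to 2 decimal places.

Let x1 = servings of spinach, x2 = servings of broccoli, x3 = servings of almonds.
Minimize 0.99x1 + 1x2 + 0.73x3 s.t.:
  5x1 + 5.7x2 + 3.1x3 ≥ 16.2   (fibre)
  1x1 + 2x2 + 1x3 ≤ 5   (sugar)
  x1, x2, x3 ≥ 0.
At the optimum only spinach, broccoli are positive (almonds = 0). Binding constraints: fibre and sugar.
Solving gives x1 = 0.907, x2 = 2.047.
Objective = 0.99·0.907 + 1·2.047 = 2.9449.

€2.94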